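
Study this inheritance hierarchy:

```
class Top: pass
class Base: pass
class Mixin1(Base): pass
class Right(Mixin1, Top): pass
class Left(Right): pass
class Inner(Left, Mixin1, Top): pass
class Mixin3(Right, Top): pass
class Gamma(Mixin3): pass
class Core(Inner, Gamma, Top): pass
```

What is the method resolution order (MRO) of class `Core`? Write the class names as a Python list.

L[Core] = Core + merge(L[Inner], L[Gamma], L[Top], [Inner Gamma Top])
  take Inner:  [Inner Left Right Mixin1 Base Top object] + [Gamma Mixin3 Right Mixin1 Base Top object] + [Top object] + [Inner Gamma Top]
  take Left:  [Left Right Mixin1 Base Top object] + [Gamma Mixin3 Right Mixin1 Base Top object] + [Top object] + [Gamma Top]
  take Gamma:  [Right Mixin1 Base Top object] + [Gamma Mixin3 Right Mixin1 Base Top object] + [Top object] + [Gamma Top]
  take Mixin3:  [Right Mixin1 Base Top object] + [Mixin3 Right Mixin1 Base Top object] + [Top object] + [Top]
  take Right:  [Right Mixin1 Base Top object] + [Right Mixin1 Base Top object] + [Top object] + [Top]
  take Mixin1:  [Mixin1 Base Top object] + [Mixin1 Base Top object] + [Top object] + [Top]
  take Base:  [Base Top object] + [Base Top object] + [Top object] + [Top]
  take Top:  [Top object] + [Top object] + [Top object] + [Top]
  take object:  [object] + [object] + [object]

[Core, Inner, Left, Gamma, Mixin3, Right, Mixin1, Base, Top, object]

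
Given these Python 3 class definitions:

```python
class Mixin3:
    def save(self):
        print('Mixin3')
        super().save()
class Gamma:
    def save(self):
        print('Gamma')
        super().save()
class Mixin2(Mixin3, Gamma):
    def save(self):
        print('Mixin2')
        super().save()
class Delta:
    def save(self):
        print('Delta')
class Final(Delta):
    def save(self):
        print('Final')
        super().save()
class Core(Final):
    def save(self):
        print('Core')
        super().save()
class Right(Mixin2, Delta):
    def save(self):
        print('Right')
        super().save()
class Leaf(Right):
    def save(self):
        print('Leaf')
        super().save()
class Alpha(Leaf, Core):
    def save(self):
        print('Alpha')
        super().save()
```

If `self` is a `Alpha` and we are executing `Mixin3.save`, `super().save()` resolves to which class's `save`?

Gamma

L[Alpha] = Alpha + merge(L[Leaf], L[Core], [Leaf Core])
  take Leaf:  [Leaf Right Mixin2 Mixin3 Gamma Delta object] + [Core Final Delta object] + [Leaf Core]
  take Right:  [Right Mixin2 Mixin3 Gamma Delta object] + [Core Final Delta object] + [Core]
  take Mixin2:  [Mixin2 Mixin3 Gamma Delta object] + [Core Final Delta object] + [Core]
  take Mixin3:  [Mixin3 Gamma Delta object] + [Core Final Delta object] + [Core]
  take Gamma:  [Gamma Delta object] + [Core Final Delta object] + [Core]
  take Core:  [Delta object] + [Core Final Delta object] + [Core]
  take Final:  [Delta object] + [Final Delta object]
  take Delta:  [Delta object] + [Delta object]
  take object:  [object] + [object]
MRO: Alpha Leaf Right Mixin2 Mixin3 Gamma Core Final Delta object
super() in Mixin3.save on a Alpha instance goes to the class after Mixin3 in Alpha's MRO: Gamma.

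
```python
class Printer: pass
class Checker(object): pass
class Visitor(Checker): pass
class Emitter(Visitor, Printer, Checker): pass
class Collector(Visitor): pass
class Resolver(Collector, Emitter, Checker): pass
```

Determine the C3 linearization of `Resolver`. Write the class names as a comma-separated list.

Resolver, Collector, Emitter, Visitor, Printer, Checker, object

L[Resolver] = Resolver + merge(L[Collector], L[Emitter], L[Checker], [Collector Emitter Checker])
  take Collector:  [Collector Visitor Checker object] + [Emitter Visitor Printer Checker object] + [Checker object] + [Collector Emitter Checker]
  take Emitter:  [Visitor Checker object] + [Emitter Visitor Printer Checker object] + [Checker object] + [Emitter Checker]
  take Visitor:  [Visitor Checker object] + [Visitor Printer Checker object] + [Checker object] + [Checker]
  take Printer:  [Checker object] + [Printer Checker object] + [Checker object] + [Checker]
  take Checker:  [Checker object] + [Checker object] + [Checker object] + [Checker]
  take object:  [object] + [object] + [object]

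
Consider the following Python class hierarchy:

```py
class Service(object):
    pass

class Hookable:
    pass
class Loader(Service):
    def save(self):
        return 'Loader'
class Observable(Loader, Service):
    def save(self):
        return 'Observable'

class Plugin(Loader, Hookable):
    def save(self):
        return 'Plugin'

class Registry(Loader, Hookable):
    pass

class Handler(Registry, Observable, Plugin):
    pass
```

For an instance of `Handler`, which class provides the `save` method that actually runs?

Observable

L[Handler] = Handler + merge(L[Registry], L[Observable], L[Plugin], [Registry Observable Plugin])
  take Registry:  [Registry Loader Service Hookable object] + [Observable Loader Service object] + [Plugin Loader Service Hookable object] + [Registry Observable Plugin]
  take Observable:  [Loader Service Hookable object] + [Observable Loader Service object] + [Plugin Loader Service Hookable object] + [Observable Plugin]
  take Plugin:  [Loader Service Hookable object] + [Loader Service object] + [Plugin Loader Service Hookable object] + [Plugin]
  take Loader:  [Loader Service Hookable object] + [Loader Service object] + [Loader Service Hookable object]
  take Service:  [Service Hookable object] + [Service object] + [Service Hookable object]
  take Hookable:  [Hookable object] + [object] + [Hookable object]
  take object:  [object] + [object] + [object]
MRO: Handler Registry Observable Plugin Loader Service Hookable object
save is defined in: Loader, Observable, Plugin. First along the MRO is Observable.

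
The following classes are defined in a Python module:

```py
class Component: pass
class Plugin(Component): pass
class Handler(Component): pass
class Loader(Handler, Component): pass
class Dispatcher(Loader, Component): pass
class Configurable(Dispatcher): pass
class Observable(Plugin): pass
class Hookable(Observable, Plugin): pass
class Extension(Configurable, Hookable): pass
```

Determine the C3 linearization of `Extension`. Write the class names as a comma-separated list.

Extension, Configurable, Dispatcher, Loader, Handler, Hookable, Observable, Plugin, Component, object

L[Extension] = Extension + merge(L[Configurable], L[Hookable], [Configurable Hookable])
  take Configurable:  [Configurable Dispatcher Loader Handler Component object] + [Hookable Observable Plugin Component object] + [Configurable Hookable]
  take Dispatcher:  [Dispatcher Loader Handler Component object] + [Hookable Observable Plugin Component object] + [Hookable]
  take Loader:  [Loader Handler Component object] + [Hookable Observable Plugin Component object] + [Hookable]
  take Handler:  [Handler Component object] + [Hookable Observable Plugin Component object] + [Hookable]
  take Hookable:  [Component object] + [Hookable Observable Plugin Component object] + [Hookable]
  take Observable:  [Component object] + [Observable Plugin Component object]
  take Plugin:  [Component object] + [Plugin Component object]
  take Component:  [Component object] + [Component object]
  take object:  [object] + [object]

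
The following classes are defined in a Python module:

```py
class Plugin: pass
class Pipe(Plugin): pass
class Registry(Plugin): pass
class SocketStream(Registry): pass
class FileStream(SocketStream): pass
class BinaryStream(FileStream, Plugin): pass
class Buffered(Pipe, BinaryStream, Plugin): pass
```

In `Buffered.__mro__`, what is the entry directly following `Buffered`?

L[Buffered] = Buffered + merge(L[Pipe], L[BinaryStream], L[Plugin], [Pipe BinaryStream Plugin])
  take Pipe:  [Pipe Plugin object] + [BinaryStream FileStream SocketStream Registry Plugin object] + [Plugin object] + [Pipe BinaryStream Plugin]
  take BinaryStream:  [Plugin object] + [BinaryStream FileStream SocketStream Registry Plugin object] + [Plugin object] + [BinaryStream Plugin]
  take FileStream:  [Plugin object] + [FileStream SocketStream Registry Plugin object] + [Plugin object] + [Plugin]
  take SocketStream:  [Plugin object] + [SocketStream Registry Plugin object] + [Plugin object] + [Plugin]
  take Registry:  [Plugin object] + [Registry Plugin object] + [Plugin object] + [Plugin]
  take Plugin:  [Plugin object] + [Plugin object] + [Plugin object] + [Plugin]
  take object:  [object] + [object] + [object]
MRO: Buffered Pipe BinaryStream FileStream SocketStream Registry Plugin object
Buffered is at position 0; next is Pipe.

Pipe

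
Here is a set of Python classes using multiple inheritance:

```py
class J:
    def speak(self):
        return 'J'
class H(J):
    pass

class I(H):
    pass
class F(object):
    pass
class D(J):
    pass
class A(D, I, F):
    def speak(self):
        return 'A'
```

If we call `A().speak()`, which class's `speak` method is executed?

L[A] = A + merge(L[D], L[I], L[F], [D I F])
  take D:  [D J object] + [I H J object] + [F object] + [D I F]
  take I:  [J object] + [I H J object] + [F object] + [I F]
  take H:  [J object] + [H J object] + [F object] + [F]
  take J:  [J object] + [J object] + [F object] + [F]
  take F:  [object] + [object] + [F object] + [F]
  take object:  [object] + [object] + [object]
MRO: A D I H J F object
speak is defined in: A, J. First along the MRO is A.

A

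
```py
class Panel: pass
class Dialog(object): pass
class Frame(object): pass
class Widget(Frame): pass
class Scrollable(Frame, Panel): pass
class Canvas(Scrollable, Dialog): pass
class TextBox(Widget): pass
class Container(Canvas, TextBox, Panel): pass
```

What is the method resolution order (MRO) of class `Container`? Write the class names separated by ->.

Container -> Canvas -> Scrollable -> TextBox -> Widget -> Frame -> Panel -> Dialog -> object

L[Container] = Container + merge(L[Canvas], L[TextBox], L[Panel], [Canvas TextBox Panel])
  take Canvas:  [Canvas Scrollable Frame Panel Dialog object] + [TextBox Widget Frame object] + [Panel object] + [Canvas TextBox Panel]
  take Scrollable:  [Scrollable Frame Panel Dialog object] + [TextBox Widget Frame object] + [Panel object] + [TextBox Panel]
  take TextBox:  [Frame Panel Dialog object] + [TextBox Widget Frame object] + [Panel object] + [TextBox Panel]
  take Widget:  [Frame Panel Dialog object] + [Widget Frame object] + [Panel object] + [Panel]
  take Frame:  [Frame Panel Dialog object] + [Frame object] + [Panel object] + [Panel]
  take Panel:  [Panel Dialog object] + [object] + [Panel object] + [Panel]
  take Dialog:  [Dialog object] + [object] + [object]
  take object:  [object] + [object] + [object]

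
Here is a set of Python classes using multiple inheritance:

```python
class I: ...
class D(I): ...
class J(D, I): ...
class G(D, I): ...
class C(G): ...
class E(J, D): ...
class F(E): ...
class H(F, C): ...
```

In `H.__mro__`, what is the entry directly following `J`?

L[H] = H + merge(L[F], L[C], [F C])
  take F:  [F E J D I object] + [C G D I object] + [F C]
  take E:  [E J D I object] + [C G D I object] + [C]
  take J:  [J D I object] + [C G D I object] + [C]
  take C:  [D I object] + [C G D I object] + [C]
  take G:  [D I object] + [G D I object]
  take D:  [D I object] + [D I object]
  take I:  [I object] + [I object]
  take object:  [object] + [object]
MRO: H F E J C G D I object
J is at position 3; next is C.

C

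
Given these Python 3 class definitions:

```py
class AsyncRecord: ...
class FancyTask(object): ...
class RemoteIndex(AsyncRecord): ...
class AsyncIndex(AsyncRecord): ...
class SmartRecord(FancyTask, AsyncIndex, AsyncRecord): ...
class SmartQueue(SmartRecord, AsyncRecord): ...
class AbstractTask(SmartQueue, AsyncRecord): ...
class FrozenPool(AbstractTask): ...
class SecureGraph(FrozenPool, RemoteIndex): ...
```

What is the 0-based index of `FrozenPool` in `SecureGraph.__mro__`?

1

L[SecureGraph] = SecureGraph + merge(L[FrozenPool], L[RemoteIndex], [FrozenPool RemoteIndex])
  take FrozenPool:  [FrozenPool AbstractTask SmartQueue SmartRecord FancyTask AsyncIndex AsyncRecord object] + [RemoteIndex AsyncRecord object] + [FrozenPool RemoteIndex]
  take AbstractTask:  [AbstractTask SmartQueue SmartRecord FancyTask AsyncIndex AsyncRecord object] + [RemoteIndex AsyncRecord object] + [RemoteIndex]
  take SmartQueue:  [SmartQueue SmartRecord FancyTask AsyncIndex AsyncRecord object] + [RemoteIndex AsyncRecord object] + [RemoteIndex]
  take SmartRecord:  [SmartRecord FancyTask AsyncIndex AsyncRecord object] + [RemoteIndex AsyncRecord object] + [RemoteIndex]
  take FancyTask:  [FancyTask AsyncIndex AsyncRecord object] + [RemoteIndex AsyncRecord object] + [RemoteIndex]
  take AsyncIndex:  [AsyncIndex AsyncRecord object] + [RemoteIndex AsyncRecord object] + [RemoteIndex]
  take RemoteIndex:  [AsyncRecord object] + [RemoteIndex AsyncRecord object] + [RemoteIndex]
  take AsyncRecord:  [AsyncRecord object] + [AsyncRecord object]
  take object:  [object] + [object]
MRO: SecureGraph FrozenPool AbstractTask SmartQueue SmartRecord FancyTask AsyncIndex RemoteIndex AsyncRecord object
FrozenPool sits at index 1.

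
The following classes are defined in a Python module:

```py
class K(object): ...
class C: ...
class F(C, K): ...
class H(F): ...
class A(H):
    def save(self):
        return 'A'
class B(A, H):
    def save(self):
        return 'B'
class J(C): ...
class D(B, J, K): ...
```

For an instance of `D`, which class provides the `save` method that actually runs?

L[D] = D + merge(L[B], L[J], L[K], [B J K])
  take B:  [B A H F C K object] + [J C object] + [K object] + [B J K]
  take A:  [A H F C K object] + [J C object] + [K object] + [J K]
  take H:  [H F C K object] + [J C object] + [K object] + [J K]
  take F:  [F C K object] + [J C object] + [K object] + [J K]
  take J:  [C K object] + [J C object] + [K object] + [J K]
  take C:  [C K object] + [C object] + [K object] + [K]
  take K:  [K object] + [object] + [K object] + [K]
  take object:  [object] + [object] + [object]
MRO: D B A H F J C K object
save is defined in: A, B. First along the MRO is B.

B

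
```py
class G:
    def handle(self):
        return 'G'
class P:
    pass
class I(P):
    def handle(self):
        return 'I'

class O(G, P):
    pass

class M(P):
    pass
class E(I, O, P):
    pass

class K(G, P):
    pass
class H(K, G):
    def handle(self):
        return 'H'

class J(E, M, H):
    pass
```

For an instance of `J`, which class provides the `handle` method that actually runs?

L[J] = J + merge(L[E], L[M], L[H], [E M H])
  take E:  [E I O G P object] + [M P object] + [H K G P object] + [E M H]
  take I:  [I O G P object] + [M P object] + [H K G P object] + [M H]
  take O:  [O G P object] + [M P object] + [H K G P object] + [M H]
  take M:  [G P object] + [M P object] + [H K G P object] + [M H]
  take H:  [G P object] + [P object] + [H K G P object] + [H]
  take K:  [G P object] + [P object] + [K G P object]
  take G:  [G P object] + [P object] + [G P object]
  take P:  [P object] + [P object] + [P object]
  take object:  [object] + [object] + [object]
MRO: J E I O M H K G P object
handle is defined in: G, H, I. First along the MRO is I.

I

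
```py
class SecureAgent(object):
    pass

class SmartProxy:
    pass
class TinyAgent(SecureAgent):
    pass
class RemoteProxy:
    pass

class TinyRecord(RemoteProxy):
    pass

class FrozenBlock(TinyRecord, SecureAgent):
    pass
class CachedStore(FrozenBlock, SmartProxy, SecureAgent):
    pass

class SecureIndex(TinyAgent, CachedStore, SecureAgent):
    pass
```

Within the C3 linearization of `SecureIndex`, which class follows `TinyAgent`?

L[SecureIndex] = SecureIndex + merge(L[TinyAgent], L[CachedStore], L[SecureAgent], [TinyAgent CachedStore SecureAgent])
  take TinyAgent:  [TinyAgent SecureAgent object] + [CachedStore FrozenBlock TinyRecord RemoteProxy SmartProxy SecureAgent object] + [SecureAgent object] + [TinyAgent CachedStore SecureAgent]
  take CachedStore:  [SecureAgent object] + [CachedStore FrozenBlock TinyRecord RemoteProxy SmartProxy SecureAgent object] + [SecureAgent object] + [CachedStore SecureAgent]
  take FrozenBlock:  [SecureAgent object] + [FrozenBlock TinyRecord RemoteProxy SmartProxy SecureAgent object] + [SecureAgent object] + [SecureAgent]
  take TinyRecord:  [SecureAgent object] + [TinyRecord RemoteProxy SmartProxy SecureAgent object] + [SecureAgent object] + [SecureAgent]
  take RemoteProxy:  [SecureAgent object] + [RemoteProxy SmartProxy SecureAgent object] + [SecureAgent object] + [SecureAgent]
  take SmartProxy:  [SecureAgent object] + [SmartProxy SecureAgent object] + [SecureAgent object] + [SecureAgent]
  take SecureAgent:  [SecureAgent object] + [SecureAgent object] + [SecureAgent object] + [SecureAgent]
  take object:  [object] + [object] + [object]
MRO: SecureIndex TinyAgent CachedStore FrozenBlock TinyRecord RemoteProxy SmartProxy SecureAgent object
TinyAgent is at position 1; next is CachedStore.

CachedStore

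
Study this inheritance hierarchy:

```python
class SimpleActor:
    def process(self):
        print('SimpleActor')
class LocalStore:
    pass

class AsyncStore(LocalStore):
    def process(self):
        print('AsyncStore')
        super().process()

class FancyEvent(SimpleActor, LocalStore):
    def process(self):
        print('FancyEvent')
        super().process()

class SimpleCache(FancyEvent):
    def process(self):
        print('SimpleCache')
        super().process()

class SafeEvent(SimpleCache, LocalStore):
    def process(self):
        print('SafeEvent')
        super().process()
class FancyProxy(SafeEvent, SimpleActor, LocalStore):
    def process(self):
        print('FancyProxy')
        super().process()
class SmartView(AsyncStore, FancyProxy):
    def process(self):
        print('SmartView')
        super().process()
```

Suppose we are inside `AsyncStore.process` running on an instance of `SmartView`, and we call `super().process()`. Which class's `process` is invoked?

L[SmartView] = SmartView + merge(L[AsyncStore], L[FancyProxy], [AsyncStore FancyProxy])
  take AsyncStore:  [AsyncStore LocalStore object] + [FancyProxy SafeEvent SimpleCache FancyEvent SimpleActor LocalStore object] + [AsyncStore FancyProxy]
  take FancyProxy:  [LocalStore object] + [FancyProxy SafeEvent SimpleCache FancyEvent SimpleActor LocalStore object] + [FancyProxy]
  take SafeEvent:  [LocalStore object] + [SafeEvent SimpleCache FancyEvent SimpleActor LocalStore object]
  take SimpleCache:  [LocalStore object] + [SimpleCache FancyEvent SimpleActor LocalStore object]
  take FancyEvent:  [LocalStore object] + [FancyEvent SimpleActor LocalStore object]
  take SimpleActor:  [LocalStore object] + [SimpleActor LocalStore object]
  take LocalStore:  [LocalStore object] + [LocalStore object]
  take object:  [object] + [object]
MRO: SmartView AsyncStore FancyProxy SafeEvent SimpleCache FancyEvent SimpleActor LocalStore object
super() in AsyncStore.process on a SmartView instance goes to the class after AsyncStore in SmartView's MRO: FancyProxy.

FancyProxy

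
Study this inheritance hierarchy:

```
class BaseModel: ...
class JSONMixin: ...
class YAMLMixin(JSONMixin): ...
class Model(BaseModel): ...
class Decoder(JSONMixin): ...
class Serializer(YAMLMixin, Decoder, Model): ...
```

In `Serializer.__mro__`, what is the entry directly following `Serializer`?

L[Serializer] = Serializer + merge(L[YAMLMixin], L[Decoder], L[Model], [YAMLMixin Decoder Model])
  take YAMLMixin:  [YAMLMixin JSONMixin object] + [Decoder JSONMixin object] + [Model BaseModel object] + [YAMLMixin Decoder Model]
  take Decoder:  [JSONMixin object] + [Decoder JSONMixin object] + [Model BaseModel object] + [Decoder Model]
  take JSONMixin:  [JSONMixin object] + [JSONMixin object] + [Model BaseModel object] + [Model]
  take Model:  [object] + [object] + [Model BaseModel object] + [Model]
  take BaseModel:  [object] + [object] + [BaseModel object]
  take object:  [object] + [object] + [object]
MRO: Serializer YAMLMixin Decoder JSONMixin Model BaseModel object
Serializer is at position 0; next is YAMLMixin.

YAMLMixin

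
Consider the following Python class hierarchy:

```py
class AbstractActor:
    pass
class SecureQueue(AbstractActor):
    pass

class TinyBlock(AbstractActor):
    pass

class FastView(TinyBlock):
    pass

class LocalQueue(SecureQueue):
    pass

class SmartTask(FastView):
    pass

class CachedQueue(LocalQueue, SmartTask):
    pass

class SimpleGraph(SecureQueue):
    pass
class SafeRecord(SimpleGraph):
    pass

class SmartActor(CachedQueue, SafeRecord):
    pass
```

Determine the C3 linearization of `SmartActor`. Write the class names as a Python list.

L[SmartActor] = SmartActor + merge(L[CachedQueue], L[SafeRecord], [CachedQueue SafeRecord])
  take CachedQueue:  [CachedQueue LocalQueue SecureQueue SmartTask FastView TinyBlock AbstractActor object] + [SafeRecord SimpleGraph SecureQueue AbstractActor object] + [CachedQueue SafeRecord]
  take LocalQueue:  [LocalQueue SecureQueue SmartTask FastView TinyBlock AbstractActor object] + [SafeRecord SimpleGraph SecureQueue AbstractActor object] + [SafeRecord]
  take SafeRecord:  [SecureQueue SmartTask FastView TinyBlock AbstractActor object] + [SafeRecord SimpleGraph SecureQueue AbstractActor object] + [SafeRecord]
  take SimpleGraph:  [SecureQueue SmartTask FastView TinyBlock AbstractActor object] + [SimpleGraph SecureQueue AbstractActor object]
  take SecureQueue:  [SecureQueue SmartTask FastView TinyBlock AbstractActor object] + [SecureQueue AbstractActor object]
  take SmartTask:  [SmartTask FastView TinyBlock AbstractActor object] + [AbstractActor object]
  take FastView:  [FastView TinyBlock AbstractActor object] + [AbstractActor object]
  take TinyBlock:  [TinyBlock AbstractActor object] + [AbstractActor object]
  take AbstractActor:  [AbstractActor object] + [AbstractActor object]
  take object:  [object] + [object]

[SmartActor, CachedQueue, LocalQueue, SafeRecord, SimpleGraph, SecureQueue, SmartTask, FastView, TinyBlock, AbstractActor, object]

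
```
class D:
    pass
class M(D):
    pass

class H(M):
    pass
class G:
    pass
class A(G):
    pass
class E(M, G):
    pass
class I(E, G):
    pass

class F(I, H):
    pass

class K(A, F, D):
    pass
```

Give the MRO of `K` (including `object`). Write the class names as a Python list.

L[K] = K + merge(L[A], L[F], L[D], [A F D])
  take A:  [A G object] + [F I E H M D G object] + [D object] + [A F D]
  take F:  [G object] + [F I E H M D G object] + [D object] + [F D]
  take I:  [G object] + [I E H M D G object] + [D object] + [D]
  take E:  [G object] + [E H M D G object] + [D object] + [D]
  take H:  [G object] + [H M D G object] + [D object] + [D]
  take M:  [G object] + [M D G object] + [D object] + [D]
  take D:  [G object] + [D G object] + [D object] + [D]
  take G:  [G object] + [G object] + [object]
  take object:  [object] + [object] + [object]

[K, A, F, I, E, H, M, D, G, object]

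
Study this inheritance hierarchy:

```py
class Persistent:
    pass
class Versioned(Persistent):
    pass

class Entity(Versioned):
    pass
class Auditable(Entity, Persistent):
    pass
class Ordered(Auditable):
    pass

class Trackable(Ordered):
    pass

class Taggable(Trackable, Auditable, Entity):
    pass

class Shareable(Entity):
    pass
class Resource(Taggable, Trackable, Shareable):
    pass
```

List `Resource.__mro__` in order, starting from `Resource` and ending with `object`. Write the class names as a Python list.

[Resource, Taggable, Trackable, Ordered, Auditable, Shareable, Entity, Versioned, Persistent, object]

L[Resource] = Resource + merge(L[Taggable], L[Trackable], L[Shareable], [Taggable Trackable Shareable])
  take Taggable:  [Taggable Trackable Ordered Auditable Entity Versioned Persistent object] + [Trackable Ordered Auditable Entity Versioned Persistent object] + [Shareable Entity Versioned Persistent object] + [Taggable Trackable Shareable]
  take Trackable:  [Trackable Ordered Auditable Entity Versioned Persistent object] + [Trackable Ordered Auditable Entity Versioned Persistent object] + [Shareable Entity Versioned Persistent object] + [Trackable Shareable]
  take Ordered:  [Ordered Auditable Entity Versioned Persistent object] + [Ordered Auditable Entity Versioned Persistent object] + [Shareable Entity Versioned Persistent object] + [Shareable]
  take Auditable:  [Auditable Entity Versioned Persistent object] + [Auditable Entity Versioned Persistent object] + [Shareable Entity Versioned Persistent object] + [Shareable]
  take Shareable:  [Entity Versioned Persistent object] + [Entity Versioned Persistent object] + [Shareable Entity Versioned Persistent object] + [Shareable]
  take Entity:  [Entity Versioned Persistent object] + [Entity Versioned Persistent object] + [Entity Versioned Persistent object]
  take Versioned:  [Versioned Persistent object] + [Versioned Persistent object] + [Versioned Persistent object]
  take Persistent:  [Persistent object] + [Persistent object] + [Persistent object]
  take object:  [object] + [object] + [object]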